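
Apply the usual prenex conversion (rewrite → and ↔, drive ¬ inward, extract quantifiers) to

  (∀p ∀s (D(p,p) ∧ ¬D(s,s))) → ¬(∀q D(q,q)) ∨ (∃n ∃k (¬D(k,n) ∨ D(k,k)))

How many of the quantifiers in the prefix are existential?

Eliminate → and ↔ using ¬ and ∨.
  ¬(∀p ∀s (D(p,p) ∧ ¬D(s,s))) ∨ ¬(∀q D(q,q)) ∨ (∃n ∃k (¬D(k,n) ∨ D(k,k)))
Move each ¬ inward, flipping quantifiers it crosses:
  (∃p ∃s (¬D(p,p) ∨ D(s,s))) ∨ (∃q ¬D(q,q)) ∨ (∃n ∃k (¬D(k,n) ∨ D(k,k)))
All bound variables are already distinct, so no renaming is needed.
Finally move all quantifiers to the prefix:
  ∃p ∃s ∃q ∃n ∃k (¬D(p,p) ∨ D(s,s) ∨ ¬D(q,q) ∨ ¬D(k,n) ∨ D(k,k))
The prefix is ∃p ∃s ∃q ∃n ∃k: 0 universal, 5 existential.

5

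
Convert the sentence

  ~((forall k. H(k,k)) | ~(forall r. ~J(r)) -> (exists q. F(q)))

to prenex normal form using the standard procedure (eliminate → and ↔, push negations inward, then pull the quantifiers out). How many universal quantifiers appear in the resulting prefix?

2

Eliminate → and ↔ using ¬ and ∨.
  ~(~((forall k. H(k,k)) | ~(forall r. ~J(r))) | (exists q. F(q)))
Push ¬ through the quantifiers and connectives to reach negation normal form:
  ((forall k. H(k,k)) | (exists r. J(r))) & (forall q. ~F(q))
All bound variables are already distinct, so no renaming is needed.
Extract every quantifier outward, since the variables are now distinct and don't occur free across branches:
  forall k. exists r. forall q. ((H(k,k) | J(r)) & ~F(q))
The prefix is forall k exists r forall q: 2 universal, 1 existential.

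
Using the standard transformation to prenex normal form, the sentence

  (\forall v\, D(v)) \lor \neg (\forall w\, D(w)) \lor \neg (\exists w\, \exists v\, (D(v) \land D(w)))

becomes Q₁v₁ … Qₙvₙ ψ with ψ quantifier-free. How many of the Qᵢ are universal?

Push ¬ through the quantifiers and connectives to reach negation normal form:
  (\forall v\, D(v)) \lor (\exists w\, \neg D(w)) \lor (\forall w\, \forall v\, (\neg D(v) \lor \neg D(w)))
Standardize variables apart so no two quantifiers bind the same name: w↦x1, v↦u1.
  (\forall v\, D(v)) \lor (\exists w\, \neg D(w)) \lor (\forall x1\, \forall u1\, (\neg D(u1) \lor \neg D(x1)))
Finally move all quantifiers to the prefix:
  \forall v\, \exists w\, \forall x1\, \forall u1\, (D(v) \lor \neg D(w) \lor \neg D(u1) \lor \neg D(x1))
The prefix is \forall v \exists w \forall x1 \forall u1: 3 universal, 1 existential.

3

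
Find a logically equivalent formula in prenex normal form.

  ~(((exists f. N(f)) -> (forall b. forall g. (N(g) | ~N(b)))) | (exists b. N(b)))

exists f. exists b. exists g. forall z. (N(f) & ~N(g) & N(b) & ~N(z))

First replace A → B with ¬A ∨ B.
  ~(~(exists f. N(f)) | (forall b. forall g. (N(g) | ~N(b))) | (exists b. N(b)))
Push ¬ through the quantifiers and connectives to reach negation normal form:
  (exists f. N(f)) & (exists b. exists g. (~N(g) & N(b))) & (forall b. ~N(b))
Standardize variables apart so no two quantifiers bind the same name: b↦z.
  (exists f. N(f)) & (exists b. exists g. (~N(g) & N(b))) & (forall z. ~N(z))
Finally move all quantifiers to the prefix:
  exists f. exists b. exists g. forall z. (N(f) & ~N(g) & N(b) & ~N(z))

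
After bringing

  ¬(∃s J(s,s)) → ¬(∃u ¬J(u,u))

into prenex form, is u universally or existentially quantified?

universal

First replace A → B with ¬A ∨ B.
  ¬¬(∃s J(s,s)) ∨ ¬(∃u ¬J(u,u))
Move each ¬ inward, flipping quantifiers it crosses:
  (∃s J(s,s)) ∨ (∀u J(u,u))
All bound variables are already distinct, so no renaming is needed.
Pull the quantifiers to the front (each side's bound variable is not free in the other side):
  ∃s ∀u (J(s,s) ∨ J(u,u))
The quantifier ∃u sits under an odd number of negations (counting the antecedent side of each →), so it flips to ∀u.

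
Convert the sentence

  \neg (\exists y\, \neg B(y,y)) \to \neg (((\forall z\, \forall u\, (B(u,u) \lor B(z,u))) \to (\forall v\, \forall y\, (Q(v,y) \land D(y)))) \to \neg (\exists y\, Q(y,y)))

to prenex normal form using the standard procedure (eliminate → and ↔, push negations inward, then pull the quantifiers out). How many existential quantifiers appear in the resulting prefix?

First replace A → B with ¬A ∨ B.
  \neg \neg (\exists y\, \neg B(y,y)) \lor \neg (\neg (\neg (\forall z\, \forall u\, (B(u,u) \lor B(z,u))) \lor (\forall v\, \forall y\, (Q(v,y) \land D(y)))) \lor \neg (\exists y\, Q(y,y)))
Drive negations inward (¬∀x A ≡ ∃x ¬A, ¬∃x A ≡ ∀x ¬A, De Morgan for ∧/∨):
  (\exists y\, \neg B(y,y)) \lor ((\exists z\, \exists u\, (\neg B(u,u) \land \neg B(z,u))) \lor (\forall v\, \forall y\, (Q(v,y) \land D(y)))) \land (\exists y\, Q(y,y))
Give each quantifier a distinct variable: y↦y1, y↦c.
  (\exists y\, \neg B(y,y)) \lor ((\exists z\, \exists u\, (\neg B(u,u) \land \neg B(z,u))) \lor (\forall v\, \forall y1\, (Q(v,y1) \land D(y1)))) \land (\exists c\, Q(c,c))
Finally move all quantifiers to the prefix:
  \exists y\, \exists z\, \exists u\, \forall v\, \forall y1\, \exists c\, (\neg B(y,y) \lor (\neg B(u,u) \land \neg B(z,u) \lor Q(v,y1) \land D(y1)) \land Q(c,c))
The prefix is \exists y \exists z \exists u \forall v \forall y1 \exists c: 2 universal, 4 existential.

4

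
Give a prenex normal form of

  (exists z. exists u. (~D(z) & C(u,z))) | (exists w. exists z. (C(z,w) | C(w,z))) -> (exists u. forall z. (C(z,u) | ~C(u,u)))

forall z. forall u. forall w. forall c. exists y. forall t. ((D(z) | ~C(u,z)) & ~C(c,w) & ~C(w,c) | C(t,y) | ~C(y,y))

First replace A → B with ¬A ∨ B.
  ~((exists z. exists u. (~D(z) & C(u,z))) | (exists w. exists z. (C(z,w) | C(w,z)))) | (exists u. forall z. (C(z,u) | ~C(u,u)))
Push ¬ through the quantifiers and connectives to reach negation normal form:
  (forall z. forall u. (D(z) | ~C(u,z))) & (forall w. forall z. (~C(z,w) & ~C(w,z))) | (exists u. forall z. (C(z,u) | ~C(u,u)))
Give each quantifier a distinct variable: z↦c, u↦y, z↦t.
  (forall z. forall u. (D(z) | ~C(u,z))) & (forall w. forall c. (~C(c,w) & ~C(w,c))) | (exists y. forall t. (C(t,y) | ~C(y,y)))
Extract every quantifier outward, since the variables are now distinct and don't occur free across branches:
  forall z. forall u. forall w. forall c. exists y. forall t. ((D(z) | ~C(u,z)) & ~C(c,w) & ~C(w,c) | C(t,y) | ~C(y,y))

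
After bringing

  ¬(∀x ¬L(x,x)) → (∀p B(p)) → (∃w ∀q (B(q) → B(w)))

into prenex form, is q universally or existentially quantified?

universal

First replace A → B with ¬A ∨ B.
  ¬¬(∀x ¬L(x,x)) ∨ ¬(∀p B(p)) ∨ (∃w ∀q (¬B(q) ∨ B(w)))
Move each ¬ inward, flipping quantifiers it crosses:
  (∀x ¬L(x,x)) ∨ (∃p ¬B(p)) ∨ (∃w ∀q (¬B(q) ∨ B(w)))
All bound variables are already distinct, so no renaming is needed.
Pull the quantifiers to the front (each side's bound variable is not free in the other side):
  ∀x ∃p ∃w ∀q (¬L(x,x) ∨ ¬B(p) ∨ ¬B(q) ∨ B(w))
The quantifier ∀q sits under an even number of negations (counting the antecedent side of each →), so it remains universal.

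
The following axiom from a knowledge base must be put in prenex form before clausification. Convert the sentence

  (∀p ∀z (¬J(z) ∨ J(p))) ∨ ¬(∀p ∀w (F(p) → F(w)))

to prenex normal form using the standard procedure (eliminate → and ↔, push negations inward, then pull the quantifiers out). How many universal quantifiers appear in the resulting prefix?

First replace A → B with ¬A ∨ B.
  (∀p ∀z (¬J(z) ∨ J(p))) ∨ ¬(∀p ∀w (¬F(p) ∨ F(w)))
Move each ¬ inward, flipping quantifiers it crosses:
  (∀p ∀z (¬J(z) ∨ J(p))) ∨ (∃p ∃w (F(p) ∧ ¬F(w)))
Standardize variables apart so no two quantifiers bind the same name: p↦z1.
  (∀p ∀z (¬J(z) ∨ J(p))) ∨ (∃z1 ∃w (F(z1) ∧ ¬F(w)))
Pull the quantifiers to the front (each side's bound variable is not free in the other side):
  ∀p ∀z ∃z1 ∃w (¬J(z) ∨ J(p) ∨ F(z1) ∧ ¬F(w))
The prefix is ∀p ∀z ∃z1 ∃w: 2 universal, 2 existential.

2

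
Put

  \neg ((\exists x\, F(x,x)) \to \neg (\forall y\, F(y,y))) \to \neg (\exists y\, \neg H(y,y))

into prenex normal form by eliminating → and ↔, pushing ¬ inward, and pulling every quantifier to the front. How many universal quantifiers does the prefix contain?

Eliminate → and ↔ using ¬ and ∨.
  \neg \neg (\neg (\exists x\, F(x,x)) \lor \neg (\forall y\, F(y,y))) \lor \neg (\exists y\, \neg H(y,y))
Drive negations inward (¬∀x A ≡ ∃x ¬A, ¬∃x A ≡ ∀x ¬A, De Morgan for ∧/∨):
  (\forall x\, \neg F(x,x)) \lor (\exists y\, \neg F(y,y)) \lor (\forall y\, H(y,y))
Give each quantifier a distinct variable: y↦a.
  (\forall x\, \neg F(x,x)) \lor (\exists y\, \neg F(y,y)) \lor (\forall a\, H(a,a))
Finally move all quantifiers to the prefix:
  \forall x\, \exists y\, \forall a\, (\neg F(x,x) \lor \neg F(y,y) \lor H(a,a))
The prefix is \forall x \exists y \forall a: 2 universal, 1 existential.

2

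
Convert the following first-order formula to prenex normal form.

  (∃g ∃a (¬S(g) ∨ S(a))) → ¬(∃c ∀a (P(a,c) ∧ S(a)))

First replace A → B with ¬A ∨ B.
  ¬(∃g ∃a (¬S(g) ∨ S(a))) ∨ ¬(∃c ∀a (P(a,c) ∧ S(a)))
Move each ¬ inward, flipping quantifiers it crosses:
  (∀g ∀a (S(g) ∧ ¬S(a))) ∨ (∀c ∃a (¬P(a,c) ∨ ¬S(a)))
Rename bound variables to avoid capture: a↦p.
  (∀g ∀a (S(g) ∧ ¬S(a))) ∨ (∀c ∃p (¬P(p,c) ∨ ¬S(p)))
Pull the quantifiers to the front (each side's bound variable is not free in the other side):
  ∀g ∀a ∀c ∃p (S(g) ∧ ¬S(a) ∨ ¬P(p,c) ∨ ¬S(p))

∀g ∀a ∀c ∃p (S(g) ∧ ¬S(a) ∨ ¬P(p,c) ∨ ¬S(p))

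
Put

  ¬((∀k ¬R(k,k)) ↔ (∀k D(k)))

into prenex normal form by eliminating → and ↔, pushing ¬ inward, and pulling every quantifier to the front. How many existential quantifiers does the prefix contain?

Eliminate → and ↔ using ¬ and ∨; A ↔ B as (¬A ∨ B) ∧ (¬B ∨ A).
  ¬((¬(∀k ¬R(k,k)) ∨ (∀k D(k))) ∧ (¬(∀k D(k)) ∨ (∀k ¬R(k,k))))
Drive negations inward (¬∀x A ≡ ∃x ¬A, ¬∃x A ≡ ∀x ¬A, De Morgan for ∧/∨):
  (∀k ¬R(k,k)) ∧ (∃k ¬D(k)) ∨ (∀k D(k)) ∧ (∃k R(k,k))
Rename bound variables to avoid capture: k↦c, k↦t, k↦p.
  (∀k ¬R(k,k)) ∧ (∃c ¬D(c)) ∨ (∀t D(t)) ∧ (∃p R(p,p))
Extract every quantifier outward, since the variables are now distinct and don't occur free across branches:
  ∀k ∃c ∀t ∃p (¬R(k,k) ∧ ¬D(c) ∨ D(t) ∧ R(p,p))
The prefix is ∀k ∃c ∀t ∃p: 2 universal, 2 existential.

2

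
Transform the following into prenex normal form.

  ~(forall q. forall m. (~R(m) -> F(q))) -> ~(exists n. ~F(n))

First replace A → B with ¬A ∨ B.
  ~~(forall q. forall m. (~~R(m) | F(q))) | ~(exists n. ~F(n))
Drive negations inward (¬∀x A ≡ ∃x ¬A, ¬∃x A ≡ ∀x ¬A, De Morgan for ∧/∨):
  (forall q. forall m. (R(m) | F(q))) | (forall n. F(n))
All bound variables are already distinct, so no renaming is needed.
Pull the quantifiers to the front (each side's bound variable is not free in the other side):
  forall q. forall m. forall n. (R(m) | F(q) | F(n))

forall q. forall m. forall n. (R(m) | F(q) | F(n))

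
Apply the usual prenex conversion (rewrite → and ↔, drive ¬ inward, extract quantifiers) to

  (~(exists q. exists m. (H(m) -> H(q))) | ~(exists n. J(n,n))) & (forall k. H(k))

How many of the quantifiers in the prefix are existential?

Eliminate → and ↔ using ¬ and ∨.
  (~(exists q. exists m. (~H(m) | H(q))) | ~(exists n. J(n,n))) & (forall k. H(k))
Move each ¬ inward, flipping quantifiers it crosses:
  ((forall q. forall m. (H(m) & ~H(q))) | (forall n. ~J(n,n))) & (forall k. H(k))
All bound variables are already distinct, so no renaming is needed.
Pull the quantifiers to the front (each side's bound variable is not free in the other side):
  forall q. forall m. forall n. forall k. ((H(m) & ~H(q) | ~J(n,n)) & H(k))
The prefix is forall q forall m forall n forall k: 4 universal, 0 existential.

0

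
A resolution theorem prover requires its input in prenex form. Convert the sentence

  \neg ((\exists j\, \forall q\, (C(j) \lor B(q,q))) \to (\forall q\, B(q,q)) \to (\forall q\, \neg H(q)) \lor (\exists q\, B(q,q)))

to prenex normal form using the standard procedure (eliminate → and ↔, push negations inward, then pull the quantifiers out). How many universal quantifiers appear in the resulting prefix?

3

First replace A → B with ¬A ∨ B.
  \neg (\neg (\exists j\, \forall q\, (C(j) \lor B(q,q))) \lor \neg (\forall q\, B(q,q)) \lor (\forall q\, \neg H(q)) \lor (\exists q\, B(q,q)))
Drive negations inward (¬∀x A ≡ ∃x ¬A, ¬∃x A ≡ ∀x ¬A, De Morgan for ∧/∨):
  (\exists j\, \forall q\, (C(j) \lor B(q,q))) \land (\forall q\, B(q,q)) \land (\exists q\, H(q)) \land (\forall q\, \neg B(q,q))
Standardize variables apart so no two quantifiers bind the same name: q↦w, q↦u1, q↦t.
  (\exists j\, \forall q\, (C(j) \lor B(q,q))) \land (\forall w\, B(w,w)) \land (\exists u1\, H(u1)) \land (\forall t\, \neg B(t,t))
Finally move all quantifiers to the prefix:
  \exists j\, \forall q\, \forall w\, \exists u1\, \forall t\, ((C(j) \lor B(q,q)) \land B(w,w) \land H(u1) \land \neg B(t,t))
The prefix is \exists j \forall q \forall w \exists u1 \forall t: 3 universal, 2 existential.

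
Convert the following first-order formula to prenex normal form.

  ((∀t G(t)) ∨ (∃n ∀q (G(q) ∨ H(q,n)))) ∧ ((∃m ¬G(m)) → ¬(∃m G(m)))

Rewrite implications/biconditionals: A → B as ¬A ∨ B.
  ((∀t G(t)) ∨ (∃n ∀q (G(q) ∨ H(q,n)))) ∧ (¬(∃m ¬G(m)) ∨ ¬(∃m G(m)))
Push ¬ through the quantifiers and connectives to reach negation normal form:
  ((∀t G(t)) ∨ (∃n ∀q (G(q) ∨ H(q,n)))) ∧ ((∀m G(m)) ∨ (∀m ¬G(m)))
Give each quantifier a distinct variable: m↦s.
  ((∀t G(t)) ∨ (∃n ∀q (G(q) ∨ H(q,n)))) ∧ ((∀m G(m)) ∨ (∀s ¬G(s)))
Finally move all quantifiers to the prefix:
  ∀t ∃n ∀q ∀m ∀s ((G(t) ∨ G(q) ∨ H(q,n)) ∧ (G(m) ∨ ¬G(s)))

∀t ∃n ∀q ∀m ∀s ((G(t) ∨ G(q) ∨ H(q,n)) ∧ (G(m) ∨ ¬G(s)))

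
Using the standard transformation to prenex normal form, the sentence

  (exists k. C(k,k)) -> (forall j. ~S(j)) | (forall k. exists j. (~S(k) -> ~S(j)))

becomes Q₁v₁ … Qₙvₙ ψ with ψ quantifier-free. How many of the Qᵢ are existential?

1

Eliminate → and ↔ using ¬ and ∨.
  ~(exists k. C(k,k)) | (forall j. ~S(j)) | (forall k. exists j. (~~S(k) | ~S(j)))
Move each ¬ inward, flipping quantifiers it crosses:
  (forall k. ~C(k,k)) | (forall j. ~S(j)) | (forall k. exists j. (S(k) | ~S(j)))
Standardize variables apart so no two quantifiers bind the same name: k↦c, j↦s.
  (forall k. ~C(k,k)) | (forall j. ~S(j)) | (forall c. exists s. (S(c) | ~S(s)))
Pull the quantifiers to the front (each side's bound variable is not free in the other side):
  forall k. forall j. forall c. exists s. (~C(k,k) | ~S(j) | S(c) | ~S(s))
The prefix is forall k forall j forall c exists s: 3 universal, 1 existential.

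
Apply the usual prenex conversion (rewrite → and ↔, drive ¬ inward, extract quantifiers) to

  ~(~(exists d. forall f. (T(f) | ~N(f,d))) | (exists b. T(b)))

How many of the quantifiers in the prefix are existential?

1

Move each ¬ inward, flipping quantifiers it crosses:
  (exists d. forall f. (T(f) | ~N(f,d))) & (forall b. ~T(b))
Finally move all quantifiers to the prefix:
  exists d. forall f. forall b. ((T(f) | ~N(f,d)) & ~T(b))
The prefix is exists d forall f forall b: 2 universal, 1 existential.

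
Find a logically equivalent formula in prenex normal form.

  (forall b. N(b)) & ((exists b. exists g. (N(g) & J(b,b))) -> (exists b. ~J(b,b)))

Eliminate → and ↔ using ¬ and ∨.
  (forall b. N(b)) & (~(exists b. exists g. (N(g) & J(b,b))) | (exists b. ~J(b,b)))
Move each ¬ inward, flipping quantifiers it crosses:
  (forall b. N(b)) & ((forall b. forall g. (~N(g) | ~J(b,b))) | (exists b. ~J(b,b)))
Give each quantifier a distinct variable: b↦w1, b↦q.
  (forall b. N(b)) & ((forall w1. forall g. (~N(g) | ~J(w1,w1))) | (exists q. ~J(q,q)))
Extract every quantifier outward, since the variables are now distinct and don't occur free across branches:
  forall b. forall w1. forall g. exists q. (N(b) & (~N(g) | ~J(w1,w1) | ~J(q,q)))

forall b. forall w1. forall g. exists q. (N(b) & (~N(g) | ~J(w1,w1) | ~J(q,q)))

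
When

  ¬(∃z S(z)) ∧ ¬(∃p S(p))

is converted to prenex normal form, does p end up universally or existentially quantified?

Drive negations inward (¬∀x A ≡ ∃x ¬A, ¬∃x A ≡ ∀x ¬A, De Morgan for ∧/∨):
  (∀z ¬S(z)) ∧ (∀p ¬S(p))
All bound variables are already distinct, so no renaming is needed.
Extract every quantifier outward, since the variables are now distinct and don't occur free across branches:
  ∀z ∀p (¬S(z) ∧ ¬S(p))
The quantifier ∃p sits under an odd number of negations, so it flips to ∀p.

universal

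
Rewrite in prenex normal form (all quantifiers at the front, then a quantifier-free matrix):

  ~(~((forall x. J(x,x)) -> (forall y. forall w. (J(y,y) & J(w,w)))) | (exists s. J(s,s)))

exists x. forall y. forall w. forall s. ((~J(x,x) | J(y,y) & J(w,w)) & ~J(s,s))

Eliminate → and ↔ using ¬ and ∨.
  ~(~(~(forall x. J(x,x)) | (forall y. forall w. (J(y,y) & J(w,w)))) | (exists s. J(s,s)))
Push ¬ through the quantifiers and connectives to reach negation normal form:
  ((exists x. ~J(x,x)) | (forall y. forall w. (J(y,y) & J(w,w)))) & (forall s. ~J(s,s))
All bound variables are already distinct, so no renaming is needed.
Extract every quantifier outward, since the variables are now distinct and don't occur free across branches:
  exists x. forall y. forall w. forall s. ((~J(x,x) | J(y,y) & J(w,w)) & ~J(s,s))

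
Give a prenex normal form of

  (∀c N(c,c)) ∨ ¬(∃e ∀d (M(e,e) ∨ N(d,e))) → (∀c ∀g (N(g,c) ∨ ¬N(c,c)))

Eliminate → and ↔ using ¬ and ∨.
  ¬((∀c N(c,c)) ∨ ¬(∃e ∀d (M(e,e) ∨ N(d,e)))) ∨ (∀c ∀g (N(g,c) ∨ ¬N(c,c)))
Drive negations inward (¬∀x A ≡ ∃x ¬A, ¬∃x A ≡ ∀x ¬A, De Morgan for ∧/∨):
  (∃c ¬N(c,c)) ∧ (∃e ∀d (M(e,e) ∨ N(d,e))) ∨ (∀c ∀g (N(g,c) ∨ ¬N(c,c)))
Standardize variables apart so no two quantifiers bind the same name: c↦b.
  (∃c ¬N(c,c)) ∧ (∃e ∀d (M(e,e) ∨ N(d,e))) ∨ (∀b ∀g (N(g,b) ∨ ¬N(b,b)))
Pull the quantifiers to the front (each side's bound variable is not free in the other side):
  ∃c ∃e ∀d ∀b ∀g (¬N(c,c) ∧ (M(e,e) ∨ N(d,e)) ∨ N(g,b) ∨ ¬N(b,b))

∃c ∃e ∀d ∀b ∀g (¬N(c,c) ∧ (M(e,e) ∨ N(d,e)) ∨ N(g,b) ∨ ¬N(b,b))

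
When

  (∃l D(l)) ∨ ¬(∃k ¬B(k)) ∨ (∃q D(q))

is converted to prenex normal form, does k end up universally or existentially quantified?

universal

Drive negations inward (¬∀x A ≡ ∃x ¬A, ¬∃x A ≡ ∀x ¬A, De Morgan for ∧/∨):
  (∃l D(l)) ∨ (∀k B(k)) ∨ (∃q D(q))
Pull the quantifiers to the front (each side's bound variable is not free in the other side):
  ∃l ∀k ∃q (D(l) ∨ B(k) ∨ D(q))
The quantifier ∃k sits under an odd number of negations, so it flips to ∀k.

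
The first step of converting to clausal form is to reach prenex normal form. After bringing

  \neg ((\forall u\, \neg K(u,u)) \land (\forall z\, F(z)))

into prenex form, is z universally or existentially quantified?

Move each ¬ inward, flipping quantifiers it crosses:
  (\exists u\, K(u,u)) \lor (\exists z\, \neg F(z))
All bound variables are already distinct, so no renaming is needed.
Pull the quantifiers to the front (each side's bound variable is not free in the other side):
  \exists u\, \exists z\, (K(u,u) \lor \neg F(z))
The quantifier \forall z sits under an odd number of negations, so it flips to \exists z.

existential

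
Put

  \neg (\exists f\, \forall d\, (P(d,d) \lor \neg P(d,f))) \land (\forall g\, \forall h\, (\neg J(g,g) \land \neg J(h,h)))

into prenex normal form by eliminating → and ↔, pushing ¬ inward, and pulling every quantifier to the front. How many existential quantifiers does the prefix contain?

1

Drive negations inward (¬∀x A ≡ ∃x ¬A, ¬∃x A ≡ ∀x ¬A, De Morgan for ∧/∨):
  (\forall f\, \exists d\, (\neg P(d,d) \land P(d,f))) \land (\forall g\, \forall h\, (\neg J(g,g) \land \neg J(h,h)))
All bound variables are already distinct, so no renaming is needed.
Extract every quantifier outward, since the variables are now distinct and don't occur free across branches:
  \forall f\, \exists d\, \forall g\, \forall h\, (\neg P(d,d) \land P(d,f) \land \neg J(g,g) \land \neg J(h,h))
The prefix is \forall f \exists d \forall g \forall h: 3 universal, 1 existential.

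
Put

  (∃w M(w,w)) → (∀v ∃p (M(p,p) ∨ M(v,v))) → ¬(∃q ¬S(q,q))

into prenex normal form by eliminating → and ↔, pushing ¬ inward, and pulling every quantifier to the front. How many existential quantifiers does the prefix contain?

First replace A → B with ¬A ∨ B.
  ¬(∃w M(w,w)) ∨ ¬(∀v ∃p (M(p,p) ∨ M(v,v))) ∨ ¬(∃q ¬S(q,q))
Push ¬ through the quantifiers and connectives to reach negation normal form:
  (∀w ¬M(w,w)) ∨ (∃v ∀p (¬M(p,p) ∧ ¬M(v,v))) ∨ (∀q S(q,q))
Pull the quantifiers to the front (each side's bound variable is not free in the other side):
  ∀w ∃v ∀p ∀q (¬M(w,w) ∨ ¬M(p,p) ∧ ¬M(v,v) ∨ S(q,q))
The prefix is ∀w ∃v ∀p ∀q: 3 universal, 1 existential.

1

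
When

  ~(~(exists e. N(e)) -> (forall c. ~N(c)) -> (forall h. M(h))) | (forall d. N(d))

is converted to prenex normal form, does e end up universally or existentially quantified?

universal

First replace A → B with ¬A ∨ B.
  ~(~~(exists e. N(e)) | ~(forall c. ~N(c)) | (forall h. M(h))) | (forall d. N(d))
Drive negations inward (¬∀x A ≡ ∃x ¬A, ¬∃x A ≡ ∀x ¬A, De Morgan for ∧/∨):
  (forall e. ~N(e)) & (forall c. ~N(c)) & (exists h. ~M(h)) | (forall d. N(d))
Finally move all quantifiers to the prefix:
  forall e. forall c. exists h. forall d. (~N(e) & ~N(c) & ~M(h) | N(d))
The quantifier exists e sits under an odd number of negations (counting the antecedent side of each →), so it flips to forall e.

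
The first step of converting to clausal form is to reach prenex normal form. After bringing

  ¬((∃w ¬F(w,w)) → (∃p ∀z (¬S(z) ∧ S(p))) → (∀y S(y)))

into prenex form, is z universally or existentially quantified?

universal

Rewrite implications/biconditionals: A → B as ¬A ∨ B.
  ¬(¬(∃w ¬F(w,w)) ∨ ¬(∃p ∀z (¬S(z) ∧ S(p))) ∨ (∀y S(y)))
Push ¬ through the quantifiers and connectives to reach negation normal form:
  (∃w ¬F(w,w)) ∧ (∃p ∀z (¬S(z) ∧ S(p))) ∧ (∃y ¬S(y))
All bound variables are already distinct, so no renaming is needed.
Pull the quantifiers to the front (each side's bound variable is not free in the other side):
  ∃w ∃p ∀z ∃y (¬F(w,w) ∧ ¬S(z) ∧ S(p) ∧ ¬S(y))
The quantifier ∀z sits under an even number of negations (counting the antecedent side of each →), so it remains universal.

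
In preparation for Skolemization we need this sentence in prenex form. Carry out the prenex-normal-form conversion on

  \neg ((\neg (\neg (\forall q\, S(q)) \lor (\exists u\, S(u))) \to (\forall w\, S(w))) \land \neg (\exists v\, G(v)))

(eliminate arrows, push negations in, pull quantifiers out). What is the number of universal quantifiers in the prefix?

Rewrite implications/biconditionals: A → B as ¬A ∨ B.
  \neg ((\neg \neg (\neg (\forall q\, S(q)) \lor (\exists u\, S(u))) \lor (\forall w\, S(w))) \land \neg (\exists v\, G(v)))
Push ¬ through the quantifiers and connectives to reach negation normal form:
  (\forall q\, S(q)) \land (\forall u\, \neg S(u)) \land (\exists w\, \neg S(w)) \lor (\exists v\, G(v))
Finally move all quantifiers to the prefix:
  \forall q\, \forall u\, \exists w\, \exists v\, (S(q) \land \neg S(u) \land \neg S(w) \lor G(v))
The prefix is \forall q \forall u \exists w \exists v: 2 universal, 2 existential.

2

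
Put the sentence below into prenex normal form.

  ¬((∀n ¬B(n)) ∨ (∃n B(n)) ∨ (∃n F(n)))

∃n ∀x1 ∀q (B(n) ∧ ¬B(x1) ∧ ¬F(q))

Drive negations inward (¬∀x A ≡ ∃x ¬A, ¬∃x A ≡ ∀x ¬A, De Morgan for ∧/∨):
  (∃n B(n)) ∧ (∀n ¬B(n)) ∧ (∀n ¬F(n))
Give each quantifier a distinct variable: n↦x1, n↦q.
  (∃n B(n)) ∧ (∀x1 ¬B(x1)) ∧ (∀q ¬F(q))
Finally move all quantifiers to the prefix:
  ∃n ∀x1 ∀q (B(n) ∧ ¬B(x1) ∧ ¬F(q))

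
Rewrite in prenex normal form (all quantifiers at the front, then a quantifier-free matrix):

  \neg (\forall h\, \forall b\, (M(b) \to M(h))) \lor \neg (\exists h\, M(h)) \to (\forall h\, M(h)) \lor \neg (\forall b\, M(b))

\forall h\, \forall b\, \exists s\, \forall x1\, \exists c\, ((\neg M(b) \lor M(h)) \land M(s) \lor M(x1) \lor \neg M(c))

Rewrite implications/biconditionals: A → B as ¬A ∨ B.
  \neg (\neg (\forall h\, \forall b\, (\neg M(b) \lor M(h))) \lor \neg (\exists h\, M(h))) \lor (\forall h\, M(h)) \lor \neg (\forall b\, M(b))
Drive negations inward (¬∀x A ≡ ∃x ¬A, ¬∃x A ≡ ∀x ¬A, De Morgan for ∧/∨):
  (\forall h\, \forall b\, (\neg M(b) \lor M(h))) \land (\exists h\, M(h)) \lor (\forall h\, M(h)) \lor (\exists b\, \neg M(b))
Give each quantifier a distinct variable: h↦s, h↦x1, b↦c.
  (\forall h\, \forall b\, (\neg M(b) \lor M(h))) \land (\exists s\, M(s)) \lor (\forall x1\, M(x1)) \lor (\exists c\, \neg M(c))
Finally move all quantifiers to the prefix:
  \forall h\, \forall b\, \exists s\, \forall x1\, \exists c\, ((\neg M(b) \lor M(h)) \land M(s) \lor M(x1) \lor \neg M(c))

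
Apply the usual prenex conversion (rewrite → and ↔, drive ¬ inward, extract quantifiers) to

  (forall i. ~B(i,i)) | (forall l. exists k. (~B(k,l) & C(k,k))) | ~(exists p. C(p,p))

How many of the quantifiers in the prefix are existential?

Push ¬ through the quantifiers and connectives to reach negation normal form:
  (forall i. ~B(i,i)) | (forall l. exists k. (~B(k,l) & C(k,k))) | (forall p. ~C(p,p))
Extract every quantifier outward, since the variables are now distinct and don't occur free across branches:
  forall i. forall l. exists k. forall p. (~B(i,i) | ~B(k,l) & C(k,k) | ~C(p,p))
The prefix is forall i forall l exists k forall p: 3 universal, 1 existential.

1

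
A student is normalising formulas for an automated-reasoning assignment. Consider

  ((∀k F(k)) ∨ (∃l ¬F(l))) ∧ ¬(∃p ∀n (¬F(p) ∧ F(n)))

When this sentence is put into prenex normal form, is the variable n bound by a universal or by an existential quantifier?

Drive negations inward (¬∀x A ≡ ∃x ¬A, ¬∃x A ≡ ∀x ¬A, De Morgan for ∧/∨):
  ((∀k F(k)) ∨ (∃l ¬F(l))) ∧ (∀p ∃n (F(p) ∨ ¬F(n)))
All bound variables are already distinct, so no renaming is needed.
Extract every quantifier outward, since the variables are now distinct and don't occur free across branches:
  ∀k ∃l ∀p ∃n ((F(k) ∨ ¬F(l)) ∧ (F(p) ∨ ¬F(n)))
The quantifier ∀n sits under an odd number of negations, so it flips to ∃n.

existential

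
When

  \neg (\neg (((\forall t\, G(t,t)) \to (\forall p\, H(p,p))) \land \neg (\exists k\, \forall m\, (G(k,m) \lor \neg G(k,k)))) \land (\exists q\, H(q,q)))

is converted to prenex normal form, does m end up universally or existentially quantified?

Rewrite implications/biconditionals: A → B as ¬A ∨ B.
  \neg (\neg ((\neg (\forall t\, G(t,t)) \lor (\forall p\, H(p,p))) \land \neg (\exists k\, \forall m\, (G(k,m) \lor \neg G(k,k)))) \land (\exists q\, H(q,q)))
Move each ¬ inward, flipping quantifiers it crosses:
  ((\exists t\, \neg G(t,t)) \lor (\forall p\, H(p,p))) \land (\forall k\, \exists m\, (\neg G(k,m) \land G(k,k))) \lor (\forall q\, \neg H(q,q))
All bound variables are already distinct, so no renaming is needed.
Finally move all quantifiers to the prefix:
  \exists t\, \forall p\, \forall k\, \exists m\, \forall q\, ((\neg G(t,t) \lor H(p,p)) \land \neg G(k,m) \land G(k,k) \lor \neg H(q,q))
The quantifier \forall m sits under an odd number of negations (counting the antecedent side of each →), so it flips to \exists m.

existential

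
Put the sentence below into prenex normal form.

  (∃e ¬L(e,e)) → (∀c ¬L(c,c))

Eliminate → and ↔ using ¬ and ∨.
  ¬(∃e ¬L(e,e)) ∨ (∀c ¬L(c,c))
Move each ¬ inward, flipping quantifiers it crosses:
  (∀e L(e,e)) ∨ (∀c ¬L(c,c))
All bound variables are already distinct, so no renaming is needed.
Pull the quantifiers to the front (each side's bound variable is not free in the other side):
  ∀e ∀c (L(e,e) ∨ ¬L(c,c))

∀e ∀c (L(e,e) ∨ ¬L(c,c))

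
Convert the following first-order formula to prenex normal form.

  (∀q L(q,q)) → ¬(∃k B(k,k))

Eliminate → and ↔ using ¬ and ∨.
  ¬(∀q L(q,q)) ∨ ¬(∃k B(k,k))
Drive negations inward (¬∀x A ≡ ∃x ¬A, ¬∃x A ≡ ∀x ¬A, De Morgan for ∧/∨):
  (∃q ¬L(q,q)) ∨ (∀k ¬B(k,k))
All bound variables are already distinct, so no renaming is needed.
Finally move all quantifiers to the prefix:
  ∃q ∀k (¬L(q,q) ∨ ¬B(k,k))

∃q ∀k (¬L(q,q) ∨ ¬B(k,k))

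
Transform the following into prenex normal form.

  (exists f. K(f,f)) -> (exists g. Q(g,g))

forall f. exists g. (~K(f,f) | Q(g,g))

Rewrite implications/biconditionals: A → B as ¬A ∨ B.
  ~(exists f. K(f,f)) | (exists g. Q(g,g))
Push ¬ through the quantifiers and connectives to reach negation normal form:
  (forall f. ~K(f,f)) | (exists g. Q(g,g))
All bound variables are already distinct, so no renaming is needed.
Extract every quantifier outward, since the variables are now distinct and don't occur free across branches:
  forall f. exists g. (~K(f,f) | Q(g,g))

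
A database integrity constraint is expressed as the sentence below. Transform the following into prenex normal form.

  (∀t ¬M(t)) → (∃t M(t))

Eliminate → and ↔ using ¬ and ∨.
  ¬(∀t ¬M(t)) ∨ (∃t M(t))
Move each ¬ inward, flipping quantifiers it crosses:
  (∃t M(t)) ∨ (∃t M(t))
Rename bound variables to avoid capture: t↦w.
  (∃t M(t)) ∨ (∃w M(w))
Extract every quantifier outward, since the variables are now distinct and don't occur free across branches:
  ∃t ∃w (M(t) ∨ M(w))

∃t ∃w (M(t) ∨ M(w))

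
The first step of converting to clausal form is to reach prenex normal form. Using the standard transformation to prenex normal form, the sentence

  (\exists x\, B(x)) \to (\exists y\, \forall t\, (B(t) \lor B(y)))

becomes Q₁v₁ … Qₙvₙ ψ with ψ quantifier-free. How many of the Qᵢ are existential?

Rewrite implications/biconditionals: A → B as ¬A ∨ B.
  \neg (\exists x\, B(x)) \lor (\exists y\, \forall t\, (B(t) \lor B(y)))
Push ¬ through the quantifiers and connectives to reach negation normal form:
  (\forall x\, \neg B(x)) \lor (\exists y\, \forall t\, (B(t) \lor B(y)))
Extract every quantifier outward, since the variables are now distinct and don't occur free across branches:
  \forall x\, \exists y\, \forall t\, (\neg B(x) \lor B(t) \lor B(y))
The prefix is \forall x \exists y \forall t: 2 universal, 1 existential.

1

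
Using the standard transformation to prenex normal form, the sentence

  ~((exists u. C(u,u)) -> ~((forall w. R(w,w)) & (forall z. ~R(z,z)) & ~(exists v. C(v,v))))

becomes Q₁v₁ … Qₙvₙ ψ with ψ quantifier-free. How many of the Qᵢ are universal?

3

Rewrite implications/biconditionals: A → B as ¬A ∨ B.
  ~(~(exists u. C(u,u)) | ~((forall w. R(w,w)) & (forall z. ~R(z,z)) & ~(exists v. C(v,v))))
Push ¬ through the quantifiers and connectives to reach negation normal form:
  (exists u. C(u,u)) & (forall w. R(w,w)) & (forall z. ~R(z,z)) & (forall v. ~C(v,v))
Finally move all quantifiers to the prefix:
  exists u. forall w. forall z. forall v. (C(u,u) & R(w,w) & ~R(z,z) & ~C(v,v))
The prefix is exists u forall w forall z forall v: 3 universal, 1 existential.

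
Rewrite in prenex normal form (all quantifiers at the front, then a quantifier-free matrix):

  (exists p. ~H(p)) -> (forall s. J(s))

Eliminate → and ↔ using ¬ and ∨.
  ~(exists p. ~H(p)) | (forall s. J(s))
Push ¬ through the quantifiers and connectives to reach negation normal form:
  (forall p. H(p)) | (forall s. J(s))
All bound variables are already distinct, so no renaming is needed.
Pull the quantifiers to the front (each side's bound variable is not free in the other side):
  forall p. forall s. (H(p) | J(s))

forall p. forall s. (H(p) | J(s))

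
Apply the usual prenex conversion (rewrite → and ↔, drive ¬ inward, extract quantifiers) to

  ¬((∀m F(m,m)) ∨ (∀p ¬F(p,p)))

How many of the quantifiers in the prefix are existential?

Move each ¬ inward, flipping quantifiers it crosses:
  (∃m ¬F(m,m)) ∧ (∃p F(p,p))
All bound variables are already distinct, so no renaming is needed.
Finally move all quantifiers to the prefix:
  ∃m ∃p (¬F(m,m) ∧ F(p,p))
The prefix is ∃m ∃p: 0 universal, 2 existential.

2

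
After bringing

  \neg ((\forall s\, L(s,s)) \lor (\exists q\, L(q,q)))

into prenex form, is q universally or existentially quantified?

Drive negations inward (¬∀x A ≡ ∃x ¬A, ¬∃x A ≡ ∀x ¬A, De Morgan for ∧/∨):
  (\exists s\, \neg L(s,s)) \land (\forall q\, \neg L(q,q))
Extract every quantifier outward, since the variables are now distinct and don't occur free across branches:
  \exists s\, \forall q\, (\neg L(s,s) \land \neg L(q,q))
The quantifier \exists q sits under an odd number of negations, so it flips to \forall q.

universal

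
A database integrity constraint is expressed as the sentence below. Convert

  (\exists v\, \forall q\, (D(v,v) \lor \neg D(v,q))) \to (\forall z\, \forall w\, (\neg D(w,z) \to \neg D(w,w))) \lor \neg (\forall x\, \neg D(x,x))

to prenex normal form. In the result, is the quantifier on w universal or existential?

First replace A → B with ¬A ∨ B.
  \neg (\exists v\, \forall q\, (D(v,v) \lor \neg D(v,q))) \lor (\forall z\, \forall w\, (\neg \neg D(w,z) \lor \neg D(w,w))) \lor \neg (\forall x\, \neg D(x,x))
Drive negations inward (¬∀x A ≡ ∃x ¬A, ¬∃x A ≡ ∀x ¬A, De Morgan for ∧/∨):
  (\forall v\, \exists q\, (\neg D(v,v) \land D(v,q))) \lor (\forall z\, \forall w\, (D(w,z) \lor \neg D(w,w))) \lor (\exists x\, D(x,x))
Extract every quantifier outward, since the variables are now distinct and don't occur free across branches:
  \forall v\, \exists q\, \forall z\, \forall w\, \exists x\, (\neg D(v,v) \land D(v,q) \lor D(w,z) \lor \neg D(w,w) \lor D(x,x))
The quantifier \forall w sits under an even number of negations (counting the antecedent side of each →), so it remains universal.

universal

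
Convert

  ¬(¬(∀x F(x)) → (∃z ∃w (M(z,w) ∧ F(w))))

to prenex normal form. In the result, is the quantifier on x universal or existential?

Rewrite implications/biconditionals: A → B as ¬A ∨ B.
  ¬(¬¬(∀x F(x)) ∨ (∃z ∃w (M(z,w) ∧ F(w))))
Drive negations inward (¬∀x A ≡ ∃x ¬A, ¬∃x A ≡ ∀x ¬A, De Morgan for ∧/∨):
  (∃x ¬F(x)) ∧ (∀z ∀w (¬M(z,w) ∨ ¬F(w)))
Pull the quantifiers to the front (each side's bound variable is not free in the other side):
  ∃x ∀z ∀w (¬F(x) ∧ (¬M(z,w) ∨ ¬F(w)))
The quantifier ∀x sits under an odd number of negations (counting the antecedent side of each →), so it flips to ∃x.

existential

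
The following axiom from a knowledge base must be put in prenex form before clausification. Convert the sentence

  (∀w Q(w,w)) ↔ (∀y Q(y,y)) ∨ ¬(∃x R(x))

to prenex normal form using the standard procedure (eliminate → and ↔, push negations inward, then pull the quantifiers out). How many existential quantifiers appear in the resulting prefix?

3

First replace A → B with ¬A ∨ B; A ↔ B as (¬A ∨ B) ∧ (¬B ∨ A).
  (¬(∀w Q(w,w)) ∨ (∀y Q(y,y)) ∨ ¬(∃x R(x))) ∧ (¬((∀y Q(y,y)) ∨ ¬(∃x R(x))) ∨ (∀w Q(w,w)))
Move each ¬ inward, flipping quantifiers it crosses:
  ((∃w ¬Q(w,w)) ∨ (∀y Q(y,y)) ∨ (∀x ¬R(x))) ∧ ((∃y ¬Q(y,y)) ∧ (∃x R(x)) ∨ (∀w Q(w,w)))
Standardize variables apart so no two quantifiers bind the same name: y↦u1, x↦p, w↦x1.
  ((∃w ¬Q(w,w)) ∨ (∀y Q(y,y)) ∨ (∀x ¬R(x))) ∧ ((∃u1 ¬Q(u1,u1)) ∧ (∃p R(p)) ∨ (∀x1 Q(x1,x1)))
Finally move all quantifiers to the prefix:
  ∃w ∀y ∀x ∃u1 ∃p ∀x1 ((¬Q(w,w) ∨ Q(y,y) ∨ ¬R(x)) ∧ (¬Q(u1,u1) ∧ R(p) ∨ Q(x1,x1)))
The prefix is ∃w ∀y ∀x ∃u1 ∃p ∀x1: 3 universal, 3 existential.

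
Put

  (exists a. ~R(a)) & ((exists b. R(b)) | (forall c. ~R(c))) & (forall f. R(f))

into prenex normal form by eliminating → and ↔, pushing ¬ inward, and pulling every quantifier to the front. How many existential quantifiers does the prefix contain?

All bound variables are already distinct, so no renaming is needed.
Finally move all quantifiers to the prefix:
  exists a. exists b. forall c. forall f. (~R(a) & (R(b) | ~R(c)) & R(f))
The prefix is exists a exists b forall c forall f: 2 universal, 2 existential.

2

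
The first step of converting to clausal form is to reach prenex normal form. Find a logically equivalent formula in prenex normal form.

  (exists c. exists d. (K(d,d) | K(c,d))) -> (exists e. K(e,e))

First replace A → B with ¬A ∨ B.
  ~(exists c. exists d. (K(d,d) | K(c,d))) | (exists e. K(e,e))
Push ¬ through the quantifiers and connectives to reach negation normal form:
  (forall c. forall d. (~K(d,d) & ~K(c,d))) | (exists e. K(e,e))
All bound variables are already distinct, so no renaming is needed.
Finally move all quantifiers to the prefix:
  forall c. forall d. exists e. (~K(d,d) & ~K(c,d) | K(e,e))

forall c. forall d. exists e. (~K(d,d) & ~K(c,d) | K(e,e))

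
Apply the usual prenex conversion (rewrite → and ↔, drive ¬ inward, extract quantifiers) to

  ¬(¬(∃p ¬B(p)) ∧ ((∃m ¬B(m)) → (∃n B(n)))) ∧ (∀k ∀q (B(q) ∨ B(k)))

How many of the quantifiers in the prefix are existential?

Rewrite implications/biconditionals: A → B as ¬A ∨ B.
  ¬(¬(∃p ¬B(p)) ∧ (¬(∃m ¬B(m)) ∨ (∃n B(n)))) ∧ (∀k ∀q (B(q) ∨ B(k)))
Move each ¬ inward, flipping quantifiers it crosses:
  ((∃p ¬B(p)) ∨ (∃m ¬B(m)) ∧ (∀n ¬B(n))) ∧ (∀k ∀q (B(q) ∨ B(k)))
Pull the quantifiers to the front (each side's bound variable is not free in the other side):
  ∃p ∃m ∀n ∀k ∀q ((¬B(p) ∨ ¬B(m) ∧ ¬B(n)) ∧ (B(q) ∨ B(k)))
The prefix is ∃p ∃m ∀n ∀k ∀q: 3 universal, 2 existential.

2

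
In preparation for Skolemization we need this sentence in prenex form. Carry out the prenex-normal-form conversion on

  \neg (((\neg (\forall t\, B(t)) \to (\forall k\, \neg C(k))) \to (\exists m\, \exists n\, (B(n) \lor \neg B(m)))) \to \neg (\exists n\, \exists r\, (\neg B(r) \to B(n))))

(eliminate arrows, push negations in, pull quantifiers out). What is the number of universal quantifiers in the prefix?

Eliminate → and ↔ using ¬ and ∨.
  \neg (\neg (\neg (\neg \neg (\forall t\, B(t)) \lor (\forall k\, \neg C(k))) \lor (\exists m\, \exists n\, (B(n) \lor \neg B(m)))) \lor \neg (\exists n\, \exists r\, (\neg \neg B(r) \lor B(n))))
Push ¬ through the quantifiers and connectives to reach negation normal form:
  ((\exists t\, \neg B(t)) \land (\exists k\, C(k)) \lor (\exists m\, \exists n\, (B(n) \lor \neg B(m)))) \land (\exists n\, \exists r\, (B(r) \lor B(n)))
Rename bound variables to avoid capture: n↦s.
  ((\exists t\, \neg B(t)) \land (\exists k\, C(k)) \lor (\exists m\, \exists n\, (B(n) \lor \neg B(m)))) \land (\exists s\, \exists r\, (B(r) \lor B(s)))
Finally move all quantifiers to the prefix:
  \exists t\, \exists k\, \exists m\, \exists n\, \exists s\, \exists r\, ((\neg B(t) \land C(k) \lor B(n) \lor \neg B(m)) \land (B(r) \lor B(s)))
The prefix is \exists t \exists k \exists m \exists n \exists s \exists r: 0 universal, 6 existential.

0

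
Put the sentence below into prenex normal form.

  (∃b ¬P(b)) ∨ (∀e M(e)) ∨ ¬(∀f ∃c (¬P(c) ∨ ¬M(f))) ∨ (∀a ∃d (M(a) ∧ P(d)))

Move each ¬ inward, flipping quantifiers it crosses:
  (∃b ¬P(b)) ∨ (∀e M(e)) ∨ (∃f ∀c (P(c) ∧ M(f))) ∨ (∀a ∃d (M(a) ∧ P(d)))
All bound variables are already distinct, so no renaming is needed.
Pull the quantifiers to the front (each side's bound variable is not free in the other side):
  ∃b ∀e ∃f ∀c ∀a ∃d (¬P(b) ∨ M(e) ∨ P(c) ∧ M(f) ∨ M(a) ∧ P(d))

∃b ∀e ∃f ∀c ∀a ∃d (¬P(b) ∨ M(e) ∨ P(c) ∧ M(f) ∨ M(a) ∧ P(d))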